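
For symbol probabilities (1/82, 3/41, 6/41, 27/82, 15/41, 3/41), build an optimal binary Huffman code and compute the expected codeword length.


Huffman construction (repeatedly merge the two least-probable nodes; each merge adds 1 bit to every symbol beneath it): 1/82 + 3/41 = 7/82; 3/41 + 7/82 = 13/82; 6/41 + 13/82 = 25/82; 25/82 + 27/82 = 26/41; 15/41 + 26/41 = 1. Resulting codeword lengths (in the order the probabilities were given): (5, 5, 3, 2, 1, 4). L_avg = sum(p_i * l_i) = 1/82*5 + 3/41*5 + 6/41*3 + 27/82*2 + 15/41*1 + 3/41*4 = 179/82 = 2.1829

2.1829 bits


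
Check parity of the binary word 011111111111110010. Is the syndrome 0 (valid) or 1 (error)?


Syndrome = XOR of all bits = 0 XOR 1 XOR 1 XOR 1 XOR 1 XOR 1 XOR 1 XOR 1 XOR 1 XOR 1 XOR 1 XOR 1 XOR 1 XOR 1 XOR 0 XOR 0 XOR 1 XOR 0 = 0

0


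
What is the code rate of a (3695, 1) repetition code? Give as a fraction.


Rate = k/n = 1/3695

1/3695


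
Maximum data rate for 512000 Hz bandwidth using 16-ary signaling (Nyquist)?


Rate = 2 * B * log2(M) = 2 * 512000 * 4.0 = 4096000.0

4096000.0 bps


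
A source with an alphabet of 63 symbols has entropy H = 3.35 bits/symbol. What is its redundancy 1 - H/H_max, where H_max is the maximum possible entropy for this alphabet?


H_max = log2(K) = log2(63) = 5.9773 bits/symbol. Redundancy = 1 - H/H_max = 1 - 3.35/5.9773 = 1 - 0.5605 = 0.4395

0.4395


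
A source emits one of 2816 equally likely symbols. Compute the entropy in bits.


H = log2(n) = log2(2816) = 11.4594

11.4594 bits


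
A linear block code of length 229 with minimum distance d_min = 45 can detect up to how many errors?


Detection capability = d_min - 1 = 45 - 1 = 44

44 errors


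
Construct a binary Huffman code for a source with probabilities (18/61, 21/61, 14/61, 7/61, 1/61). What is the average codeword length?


Huffman construction (repeatedly merge the two least-probable nodes; each merge adds 1 bit to every symbol beneath it): 1/61 + 7/61 = 8/61; 8/61 + 14/61 = 22/61; 18/61 + 21/61 = 39/61; 22/61 + 39/61 = 1. Resulting codeword lengths (in the order the probabilities were given): (2, 2, 2, 3, 3). L_avg = sum(p_i * l_i) = 18/61*2 + 21/61*2 + 14/61*2 + 7/61*3 + 1/61*3 = 130/61 = 2.1311

2.1311 bits


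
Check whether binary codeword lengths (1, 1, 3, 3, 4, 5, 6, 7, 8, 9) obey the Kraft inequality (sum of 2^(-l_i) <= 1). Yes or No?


Kraft sum = sum(2^(-l_i)) = 1.373, need <= 1. Result: violated (a binary prefix-free code with these lengths cannot exist)

No


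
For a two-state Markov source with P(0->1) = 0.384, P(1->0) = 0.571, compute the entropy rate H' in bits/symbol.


Stationary distribution: pi_0 = p10/(p01+p10) = 0.5979, pi_1 = 0.4021. Entropy rate H' = pi_0*H(p01) + pi_1*H(p10) = 0.5979*0.9608 + 0.4021*0.9854 = 0.9707

0.9707 bits/symbol


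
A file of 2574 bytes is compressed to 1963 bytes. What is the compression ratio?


Ratio = original / compressed = 2574 / 1963 = 1.3113

1.3113


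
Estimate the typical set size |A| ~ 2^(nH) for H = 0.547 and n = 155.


log2|A_typical| = nH = 155 * 0.547 = 84.785, so |A_typical| ~ 2^84.785 = 3.333e+25

3.333e+25


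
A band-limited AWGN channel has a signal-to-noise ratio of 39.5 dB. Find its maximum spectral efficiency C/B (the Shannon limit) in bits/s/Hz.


SNR_linear = 10^(39.5/10) = 8912.5094; C/B = log2(1 + SNR_linear) = log2(1 + 8912.5094) = 13.1218

13.1218 bits/s/Hz


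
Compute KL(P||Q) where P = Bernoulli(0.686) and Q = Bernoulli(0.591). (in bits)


KL = p*log2(p/q) + (1-p)*log2((1-p)/(1-q)) = 0.686*log2(0.686/0.591) + 0.314*log2(0.314/0.409) = 0.0278

0.0278 bits


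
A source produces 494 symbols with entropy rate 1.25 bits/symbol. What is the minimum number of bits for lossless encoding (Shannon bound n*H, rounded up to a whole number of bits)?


Minimum bits >= n * H = 494 * 1.25 = 617.5, rounded up to a whole number of bits = 618

618 bits


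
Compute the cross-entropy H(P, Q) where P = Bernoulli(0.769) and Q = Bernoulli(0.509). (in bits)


H(P,Q) = -p*log2(q) - (1-p)*log2(1-q). -0.769*log2(0.509) = 0.749208; -0.231*log2(0.491) = 0.237053. H(P,Q) = 0.749208 + 0.237053 = 0.9863

0.9863 bits


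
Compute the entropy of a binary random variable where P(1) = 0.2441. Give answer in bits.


H = -p*log2(p) - (1-p)*log2(1-p). -0.2441*log2(0.2441) = 0.496611; -0.7559*log2(0.7559) = 0.305182. H = 0.496611 + 0.305182 = 0.8018

0.8018 bits


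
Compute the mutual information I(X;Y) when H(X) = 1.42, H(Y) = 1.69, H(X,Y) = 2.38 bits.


I(X;Y) = H(X) + H(Y) - H(X,Y) = 1.42 + 1.69 - 2.38 = 0.73

0.73 bits


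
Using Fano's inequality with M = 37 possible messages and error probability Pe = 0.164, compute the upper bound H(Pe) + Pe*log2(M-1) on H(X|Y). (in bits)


H(Pe) = -Pe*log2(Pe) - (1-Pe)*log2(1-Pe) = -0.164*log2(0.164) - 0.836*log2(0.836) = 0.427750 + 0.216043 = 0.6438. Pe*log2(M-1) = 0.164*log2(36) = 0.847868. Bound = H(Pe) + Pe*log2(M-1) = 0.427750 + 0.216043 + 0.847868 = 1.4917

1.4917 bits


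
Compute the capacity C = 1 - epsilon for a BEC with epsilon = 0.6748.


C = 1 - epsilon = 1 - 0.6748 = 0.3252

0.3252 bits


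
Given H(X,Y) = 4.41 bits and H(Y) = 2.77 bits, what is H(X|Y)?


H(X|Y) = H(X,Y) - H(Y) = 4.41 - 2.77 = 1.64

1.64 bits


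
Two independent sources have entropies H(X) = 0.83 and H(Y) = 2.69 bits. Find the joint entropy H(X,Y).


For independent variables, H(X,Y) = H(X) + H(Y) = 0.83 + 2.69 = 3.52

3.52 bits


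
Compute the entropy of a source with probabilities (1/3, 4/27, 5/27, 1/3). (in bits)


H = -sum(p_i * log2(p_i)). Terms: -(1/3)*log2(1/3) = 0.528321; -(4/27)*log2(4/27) = 0.408131; -(5/27)*log2(5/27) = 0.450548; -(1/3)*log2(1/3) = 0.528321. H = 0.528321 + 0.408131 + 0.450548 + 0.528321 = 1.9153

1.9153 bits


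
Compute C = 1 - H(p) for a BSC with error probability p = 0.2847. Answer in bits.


H(p) = -p*log2(p) - (1-p)*log2(1-p) = -0.2847*log2(0.2847) - 0.7153*log2(0.7153) = 0.516015 + 0.345761 = 0.8618. C = 1 - H(p) = 1 - 0.8618 = 0.1382

0.1382 bits


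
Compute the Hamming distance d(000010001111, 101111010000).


Count differing positions: ^ . ^ ^ . ^ . ^ ^ ^ ^ ^ = 9 differences

9


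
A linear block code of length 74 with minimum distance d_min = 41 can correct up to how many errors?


Correction capability = floor((d-1)/2) = floor((41-1)/2) = 20

20 errors


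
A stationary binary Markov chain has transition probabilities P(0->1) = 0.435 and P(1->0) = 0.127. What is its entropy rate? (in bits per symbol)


Stationary distribution: pi_0 = p10/(p01+p10) = 0.226, pi_1 = 0.774. Entropy rate H' = pi_0*H(p01) + pi_1*H(p10) = 0.226*0.9878 + 0.774*0.5492 = 0.6483

0.6483 bits/symbol


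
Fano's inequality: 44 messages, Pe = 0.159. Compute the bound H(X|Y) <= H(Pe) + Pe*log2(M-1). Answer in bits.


H(Pe) = -Pe*log2(Pe) - (1-Pe)*log2(1-Pe) = -0.159*log2(0.159) - 0.841*log2(0.841) = 0.421811 + 0.210101 = 0.6319. Pe*log2(M-1) = 0.159*log2(43) = 0.862776. Bound = H(Pe) + Pe*log2(M-1) = 0.421811 + 0.210101 + 0.862776 = 1.4947

1.4947 bits


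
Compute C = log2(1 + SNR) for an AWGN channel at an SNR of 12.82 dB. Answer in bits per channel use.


SNR_linear = 10^(12.82/10) = 19.1426; C = log2(1 + SNR_linear) = log2(1 + 19.1426) = 4.3322

4.3322 bits/channel use


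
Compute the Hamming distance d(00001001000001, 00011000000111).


Count differing positions: . . . ^ . . . ^ . . . ^ ^ . = 4 differences

4


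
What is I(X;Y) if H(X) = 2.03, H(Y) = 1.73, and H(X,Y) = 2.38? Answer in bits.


I(X;Y) = H(X) + H(Y) - H(X,Y) = 2.03 + 1.73 - 2.38 = 1.38

1.38 bits


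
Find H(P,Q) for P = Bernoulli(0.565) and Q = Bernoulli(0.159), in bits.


H(P,Q) = -p*log2(q) - (1-p)*log2(1-q). -0.565*log2(0.159) = 1.498889; -0.435*log2(0.841) = 0.108673. H(P,Q) = 1.498889 + 0.108673 = 1.6076

1.6076 bits


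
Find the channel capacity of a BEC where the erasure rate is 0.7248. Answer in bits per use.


C = 1 - epsilon = 1 - 0.7248 = 0.2752

0.2752 bits


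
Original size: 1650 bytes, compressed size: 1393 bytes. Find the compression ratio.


Ratio = original / compressed = 1650 / 1393 = 1.1845

1.1845


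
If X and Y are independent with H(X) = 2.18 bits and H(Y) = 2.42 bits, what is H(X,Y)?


For independent variables, H(X,Y) = H(X) + H(Y) = 2.18 + 2.42 = 4.6

4.6 bits


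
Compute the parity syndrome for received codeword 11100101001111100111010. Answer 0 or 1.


Syndrome = XOR of all bits = 1 XOR 1 XOR 1 XOR 0 XOR 0 XOR 1 XOR 0 XOR 1 XOR 0 XOR 0 XOR 1 XOR 1 XOR 1 XOR 1 XOR 1 XOR 0 XOR 0 XOR 1 XOR 1 XOR 1 XOR 0 XOR 1 XOR 0 = 0

0


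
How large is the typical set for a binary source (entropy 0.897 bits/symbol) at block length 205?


log2|A_typical| = nH = 205 * 0.897 = 183.885, so |A_typical| ~ 2^183.885 = 2.264e+55

2.264e+55


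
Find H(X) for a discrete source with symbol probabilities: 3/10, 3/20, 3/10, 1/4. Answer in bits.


H = -sum(p_i * log2(p_i)). Terms: -(3/10)*log2(3/10) = 0.521090; -(3/20)*log2(3/20) = 0.410545; -(3/10)*log2(3/10) = 0.521090; -(1/4)*log2(1/4) = 0.500000. H = 0.521090 + 0.410545 + 0.521090 + 0.500000 = 1.9527

1.9527 bits


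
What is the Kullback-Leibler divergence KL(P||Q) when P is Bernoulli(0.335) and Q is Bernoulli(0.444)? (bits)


KL = p*log2(p/q) + (1-p)*log2((1-p)/(1-q)) = 0.335*log2(0.335/0.444) + 0.665*log2(0.665/0.556) = 0.0356

0.0356 bits


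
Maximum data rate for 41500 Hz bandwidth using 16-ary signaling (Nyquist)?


Rate = 2 * B * log2(M) = 2 * 41500 * 4.0 = 332000.0

332000.0 bps


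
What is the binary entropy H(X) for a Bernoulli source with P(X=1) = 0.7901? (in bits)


H = -p*log2(p) - (1-p)*log2(1-p). -0.7901*log2(0.7901) = 0.268549; -0.2099*log2(0.2099) = 0.472742. H = 0.268549 + 0.472742 = 0.7413

0.7413 bits


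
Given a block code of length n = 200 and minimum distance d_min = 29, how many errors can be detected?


Detection capability = d_min - 1 = 29 - 1 = 28

28 errors


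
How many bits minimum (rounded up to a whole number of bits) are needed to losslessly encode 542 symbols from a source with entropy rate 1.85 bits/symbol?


Minimum bits >= n * H = 542 * 1.85 = 1002.7, rounded up to a whole number of bits = 1003

1003 bits


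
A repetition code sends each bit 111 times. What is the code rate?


Rate = k/n = 1/111

1/111


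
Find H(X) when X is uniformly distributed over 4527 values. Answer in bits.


H = log2(n) = log2(4527) = 12.1443

12.1443 bits


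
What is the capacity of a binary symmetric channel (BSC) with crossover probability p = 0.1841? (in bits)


H(p) = -p*log2(p) - (1-p)*log2(1-p) = -0.1841*log2(0.1841) - 0.8159*log2(0.8159) = 0.449469 + 0.239496 = 0.689. C = 1 - H(p) = 1 - 0.689 = 0.311

0.311 bits


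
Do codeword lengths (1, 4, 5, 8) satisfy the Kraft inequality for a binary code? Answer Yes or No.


Kraft sum = sum(2^(-l_i)) = 0.5977, need <= 1. Result: satisfied (a binary prefix-free code with these lengths exists)

Yes


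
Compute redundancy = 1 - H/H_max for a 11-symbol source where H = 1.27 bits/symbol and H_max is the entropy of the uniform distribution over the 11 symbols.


H_max = log2(K) = log2(11) = 3.4594 bits/symbol. Redundancy = 1 - H/H_max = 1 - 1.27/3.4594 = 1 - 0.3671 = 0.6329

0.6329


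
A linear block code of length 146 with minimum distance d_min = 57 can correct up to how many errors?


Correction capability = floor((d-1)/2) = floor((57-1)/2) = 28

28 errors


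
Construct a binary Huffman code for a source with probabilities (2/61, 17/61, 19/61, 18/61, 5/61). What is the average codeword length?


Huffman construction (repeatedly merge the two least-probable nodes; each merge adds 1 bit to every symbol beneath it): 2/61 + 5/61 = 7/61; 7/61 + 17/61 = 24/61; 18/61 + 19/61 = 37/61; 24/61 + 37/61 = 1. Resulting codeword lengths (in the order the probabilities were given): (3, 2, 2, 2, 3). L_avg = sum(p_i * l_i) = 2/61*3 + 17/61*2 + 19/61*2 + 18/61*2 + 5/61*3 = 129/61 = 2.1148

2.1148 bits


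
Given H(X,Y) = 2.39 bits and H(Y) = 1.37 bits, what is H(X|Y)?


H(X|Y) = H(X,Y) - H(Y) = 2.39 - 1.37 = 1.02

1.02 bits


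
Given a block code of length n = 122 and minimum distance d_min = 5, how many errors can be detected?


Detection capability = d_min - 1 = 5 - 1 = 4

4 errors


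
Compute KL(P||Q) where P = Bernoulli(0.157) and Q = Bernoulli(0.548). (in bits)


KL = p*log2(p/q) + (1-p)*log2((1-p)/(1-q)) = 0.157*log2(0.157/0.548) + 0.843*log2(0.843/0.452) = 0.4749

0.4749 bits


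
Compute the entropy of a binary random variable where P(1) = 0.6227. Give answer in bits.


H = -p*log2(p) - (1-p)*log2(1-p). -0.6227*log2(0.6227) = 0.425547; -0.3773*log2(0.3773) = 0.530565. H = 0.425547 + 0.530565 = 0.9561

0.9561 bits


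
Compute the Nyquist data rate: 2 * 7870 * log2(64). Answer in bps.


Rate = 2 * B * log2(M) = 2 * 7870 * 6.0 = 94440.0

94440.0 bps


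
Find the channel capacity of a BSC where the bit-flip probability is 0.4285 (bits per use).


H(p) = -p*log2(p) - (1-p)*log2(1-p) = -0.4285*log2(0.4285) - 0.5715*log2(0.5715) = 0.523898 + 0.461300 = 0.9852. C = 1 - H(p) = 1 - 0.9852 = 0.0148

0.0148 bits


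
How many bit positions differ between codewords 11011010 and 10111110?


Count differing positions: . ^ ^ . . ^ . . = 3 differences

3


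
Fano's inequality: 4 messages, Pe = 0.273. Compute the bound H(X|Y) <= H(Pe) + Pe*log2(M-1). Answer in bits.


H(Pe) = -Pe*log2(Pe) - (1-Pe)*log2(1-Pe) = -0.273*log2(0.273) - 0.727*log2(0.727) = 0.511336 + 0.334400 = 0.8457. Pe*log2(M-1) = 0.273*log2(3) = 0.432695. Bound = H(Pe) + Pe*log2(M-1) = 0.511336 + 0.334400 + 0.432695 = 1.2784

1.2784 bits


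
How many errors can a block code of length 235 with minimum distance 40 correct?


Correction capability = floor((d-1)/2) = floor((40-1)/2) = 19

19 errors


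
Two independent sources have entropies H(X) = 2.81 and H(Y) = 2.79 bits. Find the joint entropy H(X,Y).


For independent variables, H(X,Y) = H(X) + H(Y) = 2.81 + 2.79 = 5.6

5.6 bits


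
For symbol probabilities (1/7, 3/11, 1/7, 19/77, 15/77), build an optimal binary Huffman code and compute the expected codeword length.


Huffman construction (repeatedly merge the two least-probable nodes; each merge adds 1 bit to every symbol beneath it): 1/7 + 1/7 = 2/7; 15/77 + 19/77 = 34/77; 3/11 + 2/7 = 43/77; 34/77 + 43/77 = 1. Resulting codeword lengths (in the order the probabilities were given): (3, 2, 3, 2, 2). L_avg = sum(p_i * l_i) = 1/7*3 + 3/11*2 + 1/7*3 + 19/77*2 + 15/77*2 = 16/7 = 2.2857

2.2857 bits


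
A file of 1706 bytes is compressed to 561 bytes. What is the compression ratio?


Ratio = original / compressed = 1706 / 561 = 3.041

3.041


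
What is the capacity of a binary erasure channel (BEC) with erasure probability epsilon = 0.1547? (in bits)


C = 1 - epsilon = 1 - 0.1547 = 0.8453

0.8453 bits


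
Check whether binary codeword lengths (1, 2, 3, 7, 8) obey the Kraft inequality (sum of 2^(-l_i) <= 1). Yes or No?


Kraft sum = sum(2^(-l_i)) = 0.8867, need <= 1. Result: satisfied (a binary prefix-free code with these lengths exists)

Yes


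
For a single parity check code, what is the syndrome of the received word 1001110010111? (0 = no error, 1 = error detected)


Syndrome = XOR of all bits = 1 XOR 0 XOR 0 XOR 1 XOR 1 XOR 1 XOR 0 XOR 0 XOR 1 XOR 0 XOR 1 XOR 1 XOR 1 = 0

0


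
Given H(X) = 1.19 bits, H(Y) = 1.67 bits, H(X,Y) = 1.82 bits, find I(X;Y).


I(X;Y) = H(X) + H(Y) - H(X,Y) = 1.19 + 1.67 - 1.82 = 1.04

1.04 bits


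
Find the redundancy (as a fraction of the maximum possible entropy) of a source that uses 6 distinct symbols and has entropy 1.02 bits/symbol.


H_max = log2(K) = log2(6) = 2.585 bits/symbol. Redundancy = 1 - H/H_max = 1 - 1.02/2.585 = 1 - 0.3946 = 0.6054

0.6054


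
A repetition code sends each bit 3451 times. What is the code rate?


Rate = k/n = 1/3451

1/3451


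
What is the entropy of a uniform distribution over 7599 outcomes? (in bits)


H = log2(n) = log2(7599) = 12.8916

12.8916 bits


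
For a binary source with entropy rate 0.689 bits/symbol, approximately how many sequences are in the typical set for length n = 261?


log2|A_typical| = nH = 261 * 0.689 = 179.829, so |A_typical| ~ 2^179.829 = 1.361e+54

1.361e+54


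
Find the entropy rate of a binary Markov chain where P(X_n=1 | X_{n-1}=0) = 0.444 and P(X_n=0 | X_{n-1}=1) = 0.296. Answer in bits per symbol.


Stationary distribution: pi_0 = p10/(p01+p10) = 0.4, pi_1 = 0.6. Entropy rate H' = pi_0*H(p01) + pi_1*H(p10) = 0.4*0.9909 + 0.6*0.8763 = 0.9222

0.9222 bits/symbol


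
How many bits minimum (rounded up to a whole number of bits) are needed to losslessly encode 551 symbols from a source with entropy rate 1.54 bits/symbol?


Minimum bits >= n * H = 551 * 1.54 = 848.54, rounded up to a whole number of bits = 849

849 bits


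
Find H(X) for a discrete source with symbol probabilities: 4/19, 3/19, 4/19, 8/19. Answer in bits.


H = -sum(p_i * log2(p_i)). Terms: -(4/19)*log2(4/19) = 0.473248; -(3/19)*log2(3/19) = 0.420468; -(4/19)*log2(4/19) = 0.473248; -(8/19)*log2(8/19) = 0.525443. H = 0.473248 + 0.420468 + 0.473248 + 0.525443 = 1.8924

1.8924 bits


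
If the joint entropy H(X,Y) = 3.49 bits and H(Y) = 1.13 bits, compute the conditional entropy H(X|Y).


H(X|Y) = H(X,Y) - H(Y) = 3.49 - 1.13 = 2.36

2.36 bits


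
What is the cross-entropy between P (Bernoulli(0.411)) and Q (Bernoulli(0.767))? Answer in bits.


H(P,Q) = -p*log2(q) - (1-p)*log2(1-q). -0.411*log2(0.767) = 0.157290; -0.589*log2(0.233) = 1.237841. H(P,Q) = 0.157290 + 1.237841 = 1.3951

1.3951 bits


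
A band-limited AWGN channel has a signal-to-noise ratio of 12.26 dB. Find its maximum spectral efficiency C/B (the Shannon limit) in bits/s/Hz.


SNR_linear = 10^(12.26/10) = 16.8267; C/B = log2(1 + SNR_linear) = log2(1 + 16.8267) = 4.156

4.156 bits/s/Hz


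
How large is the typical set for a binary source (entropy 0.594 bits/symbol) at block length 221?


log2|A_typical| = nH = 221 * 0.594 = 131.274, so |A_typical| ~ 2^131.274 = 3.292e+39

3.292e+39


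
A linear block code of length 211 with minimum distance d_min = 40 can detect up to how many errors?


Detection capability = d_min - 1 = 40 - 1 = 39

39 errors


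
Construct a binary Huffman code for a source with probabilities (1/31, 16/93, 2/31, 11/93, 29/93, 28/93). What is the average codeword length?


Huffman construction (repeatedly merge the two least-probable nodes; each merge adds 1 bit to every symbol beneath it): 1/31 + 2/31 = 3/31; 3/31 + 11/93 = 20/93; 16/93 + 20/93 = 12/31; 28/93 + 29/93 = 19/31; 12/31 + 19/31 = 1. Resulting codeword lengths (in the order the probabilities were given): (4, 2, 4, 3, 2, 2). L_avg = sum(p_i * l_i) = 1/31*4 + 16/93*2 + 2/31*4 + 11/93*3 + 29/93*2 + 28/93*2 = 215/93 = 2.3118

2.3118 bits


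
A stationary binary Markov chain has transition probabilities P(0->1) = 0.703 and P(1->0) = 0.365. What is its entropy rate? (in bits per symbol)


Stationary distribution: pi_0 = p10/(p01+p10) = 0.3418, pi_1 = 0.6582. Entropy rate H' = pi_0*H(p01) + pi_1*H(p10) = 0.3418*0.8776 + 0.6582*0.9468 = 0.9231

0.9231 bits/symbol


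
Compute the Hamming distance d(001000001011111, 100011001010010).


Count differing positions: ^ . ^ . ^ ^ . . . . . ^ ^ . ^ = 7 differences

7


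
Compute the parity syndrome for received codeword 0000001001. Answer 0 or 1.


Syndrome = XOR of all bits = 0 XOR 0 XOR 0 XOR 0 XOR 0 XOR 0 XOR 1 XOR 0 XOR 0 XOR 1 = 0

0


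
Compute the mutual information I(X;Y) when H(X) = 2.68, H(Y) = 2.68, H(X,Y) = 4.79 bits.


I(X;Y) = H(X) + H(Y) - H(X,Y) = 2.68 + 2.68 - 4.79 = 0.57

0.57 bits


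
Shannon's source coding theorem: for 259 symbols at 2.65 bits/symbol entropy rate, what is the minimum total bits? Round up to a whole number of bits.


Minimum bits >= n * H = 259 * 2.65 = 686.35, rounded up to a whole number of bits = 687

687 bits


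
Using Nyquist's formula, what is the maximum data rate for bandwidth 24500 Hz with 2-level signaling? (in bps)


Rate = 2 * B * log2(M) = 2 * 24500 * 1.0 = 49000.0

49000.0 bps


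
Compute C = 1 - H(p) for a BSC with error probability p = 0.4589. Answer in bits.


H(p) = -p*log2(p) - (1-p)*log2(1-p) = -0.4589*log2(0.4589) - 0.5411*log2(0.5411) = 0.515688 + 0.479432 = 0.9951. C = 1 - H(p) = 1 - 0.9951 = 0.0049

0.0049 bits


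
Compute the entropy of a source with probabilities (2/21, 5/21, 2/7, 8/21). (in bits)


H = -sum(p_i * log2(p_i)). Terms: -(2/21)*log2(2/21) = 0.323078; -(5/21)*log2(5/21) = 0.492950; -(2/7)*log2(2/7) = 0.516387; -(8/21)*log2(8/21) = 0.530407. H = 0.323078 + 0.492950 + 0.516387 + 0.530407 = 1.8628

1.8628 bits


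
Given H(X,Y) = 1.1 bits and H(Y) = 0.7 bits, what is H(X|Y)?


H(X|Y) = H(X,Y) - H(Y) = 1.1 - 0.7 = 0.4

0.4 bits


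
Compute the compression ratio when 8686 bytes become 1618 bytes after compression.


Ratio = original / compressed = 8686 / 1618 = 5.3684

5.3684


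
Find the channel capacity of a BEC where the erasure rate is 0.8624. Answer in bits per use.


C = 1 - epsilon = 1 - 0.8624 = 0.1376

0.1376 bits


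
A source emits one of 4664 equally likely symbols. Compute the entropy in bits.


H = log2(n) = log2(4664) = 12.1874

12.1874 bits


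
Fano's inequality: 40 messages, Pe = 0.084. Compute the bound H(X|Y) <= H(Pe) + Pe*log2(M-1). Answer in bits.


H(Pe) = -Pe*log2(Pe) - (1-Pe)*log2(1-Pe) = -0.084*log2(0.084) - 0.916*log2(0.916) = 0.300171 + 0.115948 = 0.4161. Pe*log2(M-1) = 0.084*log2(39) = 0.443974. Bound = H(Pe) + Pe*log2(M-1) = 0.300171 + 0.115948 + 0.443974 = 0.8601

0.8601 bits


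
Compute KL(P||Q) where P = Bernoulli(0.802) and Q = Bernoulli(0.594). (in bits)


KL = p*log2(p/q) + (1-p)*log2((1-p)/(1-q)) = 0.802*log2(0.802/0.594) + 0.198*log2(0.198/0.406) = 0.1423

0.1423 bits


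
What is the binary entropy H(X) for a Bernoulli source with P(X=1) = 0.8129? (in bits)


H = -p*log2(p) - (1-p)*log2(1-p). -0.8129*log2(0.8129) = 0.242935; -0.1871*log2(0.1871) = 0.452430. H = 0.242935 + 0.452430 = 0.6954

0.6954 bits


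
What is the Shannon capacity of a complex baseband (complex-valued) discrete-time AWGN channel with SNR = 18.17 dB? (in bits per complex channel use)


SNR_linear = 10^(18.17/10) = 65.6145; C = log2(1 + SNR_linear) = log2(1 + 65.6145) = 6.0578

6.0578 bits/channel use


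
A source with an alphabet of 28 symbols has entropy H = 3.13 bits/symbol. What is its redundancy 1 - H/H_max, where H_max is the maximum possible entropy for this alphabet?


H_max = log2(K) = log2(28) = 4.8074 bits/symbol. Redundancy = 1 - H/H_max = 1 - 3.13/4.8074 = 1 - 0.6511 = 0.3489

0.3489


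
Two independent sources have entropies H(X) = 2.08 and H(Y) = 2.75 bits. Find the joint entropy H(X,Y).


For independent variables, H(X,Y) = H(X) + H(Y) = 2.08 + 2.75 = 4.83

4.83 bits


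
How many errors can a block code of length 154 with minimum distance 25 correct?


Correction capability = floor((d-1)/2) = floor((25-1)/2) = 12

12 errors


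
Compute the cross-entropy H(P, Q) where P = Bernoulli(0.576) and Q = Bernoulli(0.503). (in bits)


H(P,Q) = -p*log2(q) - (1-p)*log2(1-q). -0.576*log2(0.503) = 0.571029; -0.424*log2(0.497) = 0.427681. H(P,Q) = 0.571029 + 0.427681 = 0.9987

0.9987 bits


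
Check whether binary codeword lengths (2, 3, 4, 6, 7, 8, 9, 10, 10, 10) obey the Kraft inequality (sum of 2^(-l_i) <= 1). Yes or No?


Kraft sum = sum(2^(-l_i)) = 0.4697, need <= 1. Result: satisfied (a binary prefix-free code with these lengths exists)

Yes


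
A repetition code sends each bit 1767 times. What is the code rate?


Rate = k/n = 1/1767

1/1767


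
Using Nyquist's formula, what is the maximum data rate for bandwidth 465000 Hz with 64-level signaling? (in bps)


Rate = 2 * B * log2(M) = 2 * 465000 * 6.0 = 5580000.0

5580000.0 bps


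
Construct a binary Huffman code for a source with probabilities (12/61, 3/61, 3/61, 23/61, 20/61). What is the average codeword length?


Huffman construction (repeatedly merge the two least-probable nodes; each merge adds 1 bit to every symbol beneath it): 3/61 + 3/61 = 6/61; 6/61 + 12/61 = 18/61; 18/61 + 20/61 = 38/61; 23/61 + 38/61 = 1. Resulting codeword lengths (in the order the probabilities were given): (3, 4, 4, 1, 2). L_avg = sum(p_i * l_i) = 12/61*3 + 3/61*4 + 3/61*4 + 23/61*1 + 20/61*2 = 123/61 = 2.0164

2.0164 bits


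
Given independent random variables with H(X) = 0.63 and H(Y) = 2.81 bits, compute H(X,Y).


For independent variables, H(X,Y) = H(X) + H(Y) = 0.63 + 2.81 = 3.44

3.44 bits


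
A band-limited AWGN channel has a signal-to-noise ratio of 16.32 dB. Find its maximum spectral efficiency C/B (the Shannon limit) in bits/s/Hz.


SNR_linear = 10^(16.32/10) = 42.8549; C/B = log2(1 + SNR_linear) = log2(1 + 42.8549) = 5.4547

5.4547 bits/s/Hz


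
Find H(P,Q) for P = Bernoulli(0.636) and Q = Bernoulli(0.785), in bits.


H(P,Q) = -p*log2(q) - (1-p)*log2(1-q). -0.636*log2(0.785) = 0.222114; -0.364*log2(0.215) = 0.807203. H(P,Q) = 0.222114 + 0.807203 = 1.0293

1.0293 bits


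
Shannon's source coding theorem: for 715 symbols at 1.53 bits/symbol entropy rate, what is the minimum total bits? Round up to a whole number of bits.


Minimum bits >= n * H = 715 * 1.53 = 1093.95, rounded up to a whole number of bits = 1094

1094 bits


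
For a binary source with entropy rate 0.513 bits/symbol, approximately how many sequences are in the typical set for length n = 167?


log2|A_typical| = nH = 167 * 0.513 = 85.671, so |A_typical| ~ 2^85.671 = 6.159e+25

6.159e+25


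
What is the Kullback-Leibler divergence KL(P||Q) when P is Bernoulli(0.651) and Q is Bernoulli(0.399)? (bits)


KL = p*log2(p/q) + (1-p)*log2((1-p)/(1-q)) = 0.651*log2(0.651/0.399) + 0.349*log2(0.349/0.601) = 0.1861

0.1861 bits


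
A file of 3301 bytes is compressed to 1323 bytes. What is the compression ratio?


Ratio = original / compressed = 3301 / 1323 = 2.4951

2.4951


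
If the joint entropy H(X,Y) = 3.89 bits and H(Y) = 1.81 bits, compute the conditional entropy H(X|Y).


H(X|Y) = H(X,Y) - H(Y) = 3.89 - 1.81 = 2.08

2.08 bits


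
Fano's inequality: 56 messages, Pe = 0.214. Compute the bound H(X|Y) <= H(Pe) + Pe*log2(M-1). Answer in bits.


H(Pe) = -Pe*log2(Pe) - (1-Pe)*log2(1-Pe) = -0.214*log2(0.214) - 0.786*log2(0.786) = 0.476004 + 0.273055 = 0.7491. Pe*log2(M-1) = 0.214*log2(55) = 1.237211. Bound = H(Pe) + Pe*log2(M-1) = 0.476004 + 0.273055 + 1.237211 = 1.9863

1.9863 bits


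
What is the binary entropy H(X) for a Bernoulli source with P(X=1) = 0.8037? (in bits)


H = -p*log2(p) - (1-p)*log2(1-p). -0.8037*log2(0.8037) = 0.253383; -0.1963*log2(0.1963) = 0.461083. H = 0.253383 + 0.461083 = 0.7145

0.7145 bits


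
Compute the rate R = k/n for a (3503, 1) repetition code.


Rate = k/n = 1/3503

1/3503


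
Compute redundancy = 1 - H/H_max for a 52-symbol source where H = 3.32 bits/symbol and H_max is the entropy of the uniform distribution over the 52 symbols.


H_max = log2(K) = log2(52) = 5.7004 bits/symbol. Redundancy = 1 - H/H_max = 1 - 3.32/5.7004 = 1 - 0.5824 = 0.4176

0.4176


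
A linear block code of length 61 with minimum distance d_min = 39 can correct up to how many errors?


Correction capability = floor((d-1)/2) = floor((39-1)/2) = 19

19 errors


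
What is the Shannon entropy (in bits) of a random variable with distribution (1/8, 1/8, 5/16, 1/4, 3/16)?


H = -sum(p_i * log2(p_i)). Terms: -(1/8)*log2(1/8) = 0.375000; -(1/8)*log2(1/8) = 0.375000; -(5/16)*log2(5/16) = 0.524397; -(1/4)*log2(1/4) = 0.500000; -(3/16)*log2(3/16) = 0.452820. H = 0.375000 + 0.375000 + 0.524397 + 0.500000 + 0.452820 = 2.2272

2.2272 bits


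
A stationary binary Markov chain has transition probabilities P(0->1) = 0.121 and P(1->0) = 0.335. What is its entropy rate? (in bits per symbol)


Stationary distribution: pi_0 = p10/(p01+p10) = 0.7346, pi_1 = 0.2654. Entropy rate H' = pi_0*H(p01) + pi_1*H(p10) = 0.7346*0.5322 + 0.2654*0.92 = 0.6351

0.6351 bits/symbol


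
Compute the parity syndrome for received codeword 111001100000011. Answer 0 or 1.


Syndrome = XOR of all bits = 1 XOR 1 XOR 1 XOR 0 XOR 0 XOR 1 XOR 1 XOR 0 XOR 0 XOR 0 XOR 0 XOR 0 XOR 0 XOR 1 XOR 1 = 1

1


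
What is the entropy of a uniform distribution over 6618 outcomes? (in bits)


H = log2(n) = log2(6618) = 12.6922

12.6922 bits


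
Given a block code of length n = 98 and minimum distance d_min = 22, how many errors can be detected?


Detection capability = d_min - 1 = 22 - 1 = 21

21 errors


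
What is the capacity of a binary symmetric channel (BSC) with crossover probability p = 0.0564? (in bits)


H(p) = -p*log2(p) - (1-p)*log2(1-p) = -0.0564*log2(0.0564) - 0.9436*log2(0.9436) = 0.233956 + 0.079029 = 0.313. C = 1 - H(p) = 1 - 0.313 = 0.687

0.687 bits


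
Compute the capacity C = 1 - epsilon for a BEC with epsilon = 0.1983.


C = 1 - epsilon = 1 - 0.1983 = 0.8017

0.8017 bits


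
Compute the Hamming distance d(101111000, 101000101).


Count differing positions: . . . ^ ^ ^ ^ . ^ = 5 differences

5


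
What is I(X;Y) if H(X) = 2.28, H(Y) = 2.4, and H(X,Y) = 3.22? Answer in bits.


I(X;Y) = H(X) + H(Y) - H(X,Y) = 2.28 + 2.4 - 3.22 = 1.46

1.46 bits


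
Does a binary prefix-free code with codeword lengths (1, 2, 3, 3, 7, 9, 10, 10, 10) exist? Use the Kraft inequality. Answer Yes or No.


Kraft sum = sum(2^(-l_i)) = 1.0127, need <= 1. Result: violated (a binary prefix-free code with these lengths cannot exist)

No


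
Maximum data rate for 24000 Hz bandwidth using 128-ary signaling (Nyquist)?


Rate = 2 * B * log2(M) = 2 * 24000 * 7.0 = 336000.0

336000.0 bps


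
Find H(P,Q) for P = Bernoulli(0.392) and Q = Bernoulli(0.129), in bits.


H(P,Q) = -p*log2(q) - (1-p)*log2(1-q). -0.392*log2(0.129) = 1.158186; -0.608*log2(0.871) = 0.121147. H(P,Q) = 1.158186 + 0.121147 = 1.2793

1.2793 bits


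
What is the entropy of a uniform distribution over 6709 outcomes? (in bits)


H = log2(n) = log2(6709) = 12.7119

12.7119 bits


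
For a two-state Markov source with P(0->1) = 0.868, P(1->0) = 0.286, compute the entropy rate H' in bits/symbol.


Stationary distribution: pi_0 = p10/(p01+p10) = 0.2478, pi_1 = 0.7522. Entropy rate H' = pi_0*H(p01) + pi_1*H(p10) = 0.2478*0.5629 + 0.7522*0.8635 = 0.789

0.789 bits/symbol


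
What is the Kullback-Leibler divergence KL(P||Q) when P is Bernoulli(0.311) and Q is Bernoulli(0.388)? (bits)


KL = p*log2(p/q) + (1-p)*log2((1-p)/(1-q)) = 0.311*log2(0.311/0.388) + 0.689*log2(0.689/0.612) = 0.0185

0.0185 bits


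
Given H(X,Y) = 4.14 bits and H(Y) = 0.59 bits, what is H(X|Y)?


H(X|Y) = H(X,Y) - H(Y) = 4.14 - 0.59 = 3.55

3.55 bits


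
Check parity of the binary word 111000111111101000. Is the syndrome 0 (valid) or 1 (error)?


Syndrome = XOR of all bits = 1 XOR 1 XOR 1 XOR 0 XOR 0 XOR 0 XOR 1 XOR 1 XOR 1 XOR 1 XOR 1 XOR 1 XOR 1 XOR 0 XOR 1 XOR 0 XOR 0 XOR 0 = 1

1


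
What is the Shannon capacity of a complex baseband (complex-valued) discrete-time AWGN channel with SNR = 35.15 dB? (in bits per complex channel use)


SNR_linear = 10^(35.15/10) = 3273.4069; C = log2(1 + SNR_linear) = log2(1 + 3273.4069) = 11.677

11.677 bits/channel use


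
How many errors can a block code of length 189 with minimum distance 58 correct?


Correction capability = floor((d-1)/2) = floor((58-1)/2) = 28

28 errors


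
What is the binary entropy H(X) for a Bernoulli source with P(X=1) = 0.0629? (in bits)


H = -p*log2(p) - (1-p)*log2(1-p). -0.0629*log2(0.0629) = 0.251021; -0.9371*log2(0.9371) = 0.087830. H = 0.251021 + 0.087830 = 0.3389

0.3389 bits


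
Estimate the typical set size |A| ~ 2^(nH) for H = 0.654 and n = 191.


log2|A_typical| = nH = 191 * 0.654 = 124.914, so |A_typical| ~ 2^124.914 = 4.007e+37

4.007e+37


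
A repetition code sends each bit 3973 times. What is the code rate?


Rate = k/n = 1/3973

1/3973


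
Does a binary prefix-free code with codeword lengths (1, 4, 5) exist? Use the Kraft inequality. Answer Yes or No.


Kraft sum = sum(2^(-l_i)) = 0.5938, need <= 1. Result: satisfied (a binary prefix-free code with these lengths exists)

Yes


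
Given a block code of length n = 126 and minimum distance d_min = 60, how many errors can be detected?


Detection capability = d_min - 1 = 60 - 1 = 59

59 errors


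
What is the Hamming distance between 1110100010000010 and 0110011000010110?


Count differing positions: ^ . . . ^ ^ ^ . ^ . . ^ . ^ . . = 7 differences

7


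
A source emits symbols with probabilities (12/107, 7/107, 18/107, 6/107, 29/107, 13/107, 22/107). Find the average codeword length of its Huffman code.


Huffman construction (repeatedly merge the two least-probable nodes; each merge adds 1 bit to every symbol beneath it): 6/107 + 7/107 = 13/107; 12/107 + 13/107 = 25/107; 13/107 + 18/107 = 31/107; 22/107 + 25/107 = 47/107; 29/107 + 31/107 = 60/107; 47/107 + 60/107 = 1. Resulting codeword lengths (in the order the probabilities were given): (3, 4, 3, 4, 2, 3, 2). L_avg = sum(p_i * l_i) = 12/107*3 + 7/107*4 + 18/107*3 + 6/107*4 + 29/107*2 + 13/107*3 + 22/107*2 = 283/107 = 2.6449

2.6449 bits


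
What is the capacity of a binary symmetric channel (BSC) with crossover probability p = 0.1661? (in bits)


H(p) = -p*log2(p) - (1-p)*log2(1-p) = -0.1661*log2(0.1661) - 0.8339*log2(0.8339) = 0.430178 + 0.218527 = 0.6487. C = 1 - H(p) = 1 - 0.6487 = 0.3513

0.3513 bits


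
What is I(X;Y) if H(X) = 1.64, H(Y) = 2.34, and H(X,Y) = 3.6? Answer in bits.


I(X;Y) = H(X) + H(Y) - H(X,Y) = 1.64 + 2.34 - 3.6 = 0.38

0.38 bits


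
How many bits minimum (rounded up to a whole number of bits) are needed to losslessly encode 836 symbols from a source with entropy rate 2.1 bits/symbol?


Minimum bits >= n * H = 836 * 2.1 = 1755.6, rounded up to a whole number of bits = 1756

1756 bits


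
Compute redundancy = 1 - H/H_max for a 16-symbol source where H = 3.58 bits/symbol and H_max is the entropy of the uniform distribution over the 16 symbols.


H_max = log2(K) = log2(16) = 4.0 bits/symbol. Redundancy = 1 - H/H_max = 1 - 3.58/4.0 = 1 - 0.895 = 0.105

0.105


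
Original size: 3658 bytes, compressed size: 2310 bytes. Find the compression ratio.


Ratio = original / compressed = 3658 / 2310 = 1.5835

1.5835


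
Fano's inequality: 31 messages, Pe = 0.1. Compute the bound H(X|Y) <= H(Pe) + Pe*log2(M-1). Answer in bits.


H(Pe) = -Pe*log2(Pe) - (1-Pe)*log2(1-Pe) = -0.1*log2(0.1) - 0.9*log2(0.9) = 0.332193 + 0.136803 = 0.469. Pe*log2(M-1) = 0.1*log2(30) = 0.490689. Bound = H(Pe) + Pe*log2(M-1) = 0.332193 + 0.136803 + 0.490689 = 0.9597

0.9597 bits


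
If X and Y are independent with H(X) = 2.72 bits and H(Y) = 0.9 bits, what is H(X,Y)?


For independent variables, H(X,Y) = H(X) + H(Y) = 2.72 + 0.9 = 3.62

3.62 bits


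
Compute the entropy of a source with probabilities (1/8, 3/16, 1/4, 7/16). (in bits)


H = -sum(p_i * log2(p_i)). Terms: -(1/8)*log2(1/8) = 0.375000; -(3/16)*log2(3/16) = 0.452820; -(1/4)*log2(1/4) = 0.500000; -(7/16)*log2(7/16) = 0.521782. H = 0.375000 + 0.452820 + 0.500000 + 0.521782 = 1.8496

1.8496 bits


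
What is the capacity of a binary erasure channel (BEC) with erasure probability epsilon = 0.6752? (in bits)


C = 1 - epsilon = 1 - 0.6752 = 0.3248

0.3248 bits


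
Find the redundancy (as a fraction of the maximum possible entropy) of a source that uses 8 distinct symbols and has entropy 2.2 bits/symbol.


H_max = log2(K) = log2(8) = 3.0 bits/symbol. Redundancy = 1 - H/H_max = 1 - 2.2/3.0 = 1 - 0.7333 = 0.2667

0.2667


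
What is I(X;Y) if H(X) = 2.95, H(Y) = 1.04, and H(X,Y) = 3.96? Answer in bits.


I(X;Y) = H(X) + H(Y) - H(X,Y) = 2.95 + 1.04 - 3.96 = 0.03

0.03 bits


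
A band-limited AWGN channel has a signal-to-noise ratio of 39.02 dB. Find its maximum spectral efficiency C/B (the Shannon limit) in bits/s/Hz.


SNR_linear = 10^(39.02/10) = 7979.9469; C/B = log2(1 + SNR_linear) = log2(1 + 7979.9469) = 12.9623

12.9623 bits/s/Hz


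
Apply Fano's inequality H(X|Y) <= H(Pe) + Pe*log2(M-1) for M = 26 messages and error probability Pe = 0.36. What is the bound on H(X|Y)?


H(Pe) = -Pe*log2(Pe) - (1-Pe)*log2(1-Pe) = -0.36*log2(0.36) - 0.64*log2(0.64) = 0.530615 + 0.412068 = 0.9427. Pe*log2(M-1) = 0.36*log2(25) = 1.671788. Bound = H(Pe) + Pe*log2(M-1) = 0.530615 + 0.412068 + 1.671788 = 2.6145

2.6145 bits


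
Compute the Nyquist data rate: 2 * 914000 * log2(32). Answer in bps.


Rate = 2 * B * log2(M) = 2 * 914000 * 5.0 = 9140000.0

9140000.0 bps


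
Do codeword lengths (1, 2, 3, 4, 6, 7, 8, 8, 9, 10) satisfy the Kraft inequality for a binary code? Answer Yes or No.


Kraft sum = sum(2^(-l_i)) = 0.9717, need <= 1. Result: satisfied (a binary prefix-free code with these lengths exists)

Yes


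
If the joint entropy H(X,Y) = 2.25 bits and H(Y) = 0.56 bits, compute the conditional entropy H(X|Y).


H(X|Y) = H(X,Y) - H(Y) = 2.25 - 0.56 = 1.69

1.69 bits


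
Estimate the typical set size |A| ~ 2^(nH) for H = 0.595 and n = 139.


log2|A_typical| = nH = 139 * 0.595 = 82.705, so |A_typical| ~ 2^82.705 = 7.883e+24

7.883e+24


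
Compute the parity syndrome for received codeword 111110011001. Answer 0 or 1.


Syndrome = XOR of all bits = 1 XOR 1 XOR 1 XOR 1 XOR 1 XOR 0 XOR 0 XOR 1 XOR 1 XOR 0 XOR 0 XOR 1 = 0

0


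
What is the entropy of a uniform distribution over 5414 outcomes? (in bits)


H = log2(n) = log2(5414) = 12.4025

12.4025 bits


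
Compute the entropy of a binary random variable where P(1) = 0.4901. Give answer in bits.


H = -p*log2(p) - (1-p)*log2(1-p). -0.4901*log2(0.4901) = 0.504240; -0.5099*log2(0.5099) = 0.495477. H = 0.504240 + 0.495477 = 0.9997

0.9997 bits


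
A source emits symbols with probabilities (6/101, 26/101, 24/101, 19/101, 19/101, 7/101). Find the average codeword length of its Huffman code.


Huffman construction (repeatedly merge the two least-probable nodes; each merge adds 1 bit to every symbol beneath it): 6/101 + 7/101 = 13/101; 13/101 + 19/101 = 32/101; 19/101 + 24/101 = 43/101; 26/101 + 32/101 = 58/101; 43/101 + 58/101 = 1. Resulting codeword lengths (in the order the probabilities were given): (4, 2, 2, 3, 2, 4). L_avg = sum(p_i * l_i) = 6/101*4 + 26/101*2 + 24/101*2 + 19/101*3 + 19/101*2 + 7/101*4 = 247/101 = 2.4455

2.4455 bits


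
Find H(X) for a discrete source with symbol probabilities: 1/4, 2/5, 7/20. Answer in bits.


H = -sum(p_i * log2(p_i)). Terms: -(1/4)*log2(1/4) = 0.500000; -(2/5)*log2(2/5) = 0.528771; -(7/20)*log2(7/20) = 0.530101. H = 0.500000 + 0.528771 + 0.530101 = 1.5589

1.5589 bits


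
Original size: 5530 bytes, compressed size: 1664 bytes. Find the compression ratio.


Ratio = original / compressed = 5530 / 1664 = 3.3233

3.3233


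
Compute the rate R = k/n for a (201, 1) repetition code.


Rate = k/n = 1/201

1/201


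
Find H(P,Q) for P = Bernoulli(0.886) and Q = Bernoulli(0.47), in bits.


H(P,Q) = -p*log2(q) - (1-p)*log2(1-q). -0.886*log2(0.47) = 0.965091; -0.114*log2(0.53) = 0.104417. H(P,Q) = 0.965091 + 0.104417 = 1.0695

1.0695 bits


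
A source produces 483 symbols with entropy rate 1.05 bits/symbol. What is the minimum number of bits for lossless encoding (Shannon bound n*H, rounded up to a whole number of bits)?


Minimum bits >= n * H = 483 * 1.05 = 507.15, rounded up to a whole number of bits = 508

508 bits


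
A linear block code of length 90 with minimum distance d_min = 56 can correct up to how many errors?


Correction capability = floor((d-1)/2) = floor((56-1)/2) = 27

27 errors
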